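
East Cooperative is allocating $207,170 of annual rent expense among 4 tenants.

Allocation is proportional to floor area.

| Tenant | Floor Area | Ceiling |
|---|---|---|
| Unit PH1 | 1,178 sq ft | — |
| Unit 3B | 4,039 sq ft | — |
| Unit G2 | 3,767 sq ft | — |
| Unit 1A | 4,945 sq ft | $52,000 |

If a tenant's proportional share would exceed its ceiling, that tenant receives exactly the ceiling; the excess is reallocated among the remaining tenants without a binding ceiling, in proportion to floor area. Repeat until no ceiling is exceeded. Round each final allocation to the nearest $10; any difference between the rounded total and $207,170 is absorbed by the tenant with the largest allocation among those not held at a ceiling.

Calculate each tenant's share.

Floor area total: 13,929.
Unconstrained shares: Unit PH1 17,520.73; Unit 3B 60,073.20; Unit G2 56,027.67; Unit 1A 73,548.40.
Cap binds for Unit 1A ($52,000); residual $155,170 reallocated over remaining floor area 8,984.
Shares after redistribution: Unit PH1 20,346.20 → $20,350; Unit 3B 69,760.87 → $69,760; Unit G2 65,062.93 → $65,060.

Unit PH1: $20,350; Unit 3B: $69,760; Unit G2: $65,060; Unit 1A: $52,000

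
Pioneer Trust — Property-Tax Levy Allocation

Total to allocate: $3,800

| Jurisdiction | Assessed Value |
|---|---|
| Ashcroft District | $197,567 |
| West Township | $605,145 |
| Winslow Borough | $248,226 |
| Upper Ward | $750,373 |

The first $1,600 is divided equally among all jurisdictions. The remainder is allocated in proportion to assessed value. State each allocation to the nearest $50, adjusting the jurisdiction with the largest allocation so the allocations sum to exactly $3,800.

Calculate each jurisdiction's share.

Equal tier: $1,600 ÷ 4 = $400 apiece.
Remainder $2,200 by assessed value (total 1,801,311): Ashcroft District 241.30 → $250; West Township 739.08 → $750; Winslow Borough 303.17 → $300; Upper Ward 916.46 → $900.
Totals: Ashcroft District $400 + $250 = $650; West Township $400 + $750 = $1,150; Winslow Borough $400 + $300 = $700; Upper Ward $400 + $900 = $1,300.

Ashcroft District: $650; West Township: $1,150; Winslow Borough: $700; Upper Ward: $1,300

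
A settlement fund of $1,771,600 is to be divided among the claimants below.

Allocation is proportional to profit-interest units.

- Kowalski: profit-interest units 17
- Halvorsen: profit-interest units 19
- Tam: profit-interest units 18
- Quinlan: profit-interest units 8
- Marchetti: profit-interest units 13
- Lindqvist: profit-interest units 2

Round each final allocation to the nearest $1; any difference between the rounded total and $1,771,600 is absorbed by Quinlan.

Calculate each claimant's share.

Total profit-interest units = 77.
Pro-rata amounts: Kowalski 17/77 × $1,771,600 = 391,132.47; Halvorsen 19/77 × $1,771,600 = 437,148.05; Tam 18/77 × $1,771,600 = 414,140.26; Quinlan 8/77 × $1,771,600 = 184,062.34; Marchetti 13/77 × $1,771,600 = 299,101.30; Lindqvist 2/77 × $1,771,600 = 46,015.58.
Rounded to nearest $1: Kowalski $391,132; Halvorsen $437,148; Tam $414,140; Quinlan $184,062; Marchetti $299,101; Lindqvist $46,016. Sum = $1,771,599.
Difference $1,771,600 − $1,771,599 = +$1 applied to Quinlan: Quinlan becomes $184,063.

Kowalski: $391,132; Halvorsen: $437,148; Tam: $414,140; Quinlan: $184,063; Marchetti: $299,101; Lindqvist: $46,016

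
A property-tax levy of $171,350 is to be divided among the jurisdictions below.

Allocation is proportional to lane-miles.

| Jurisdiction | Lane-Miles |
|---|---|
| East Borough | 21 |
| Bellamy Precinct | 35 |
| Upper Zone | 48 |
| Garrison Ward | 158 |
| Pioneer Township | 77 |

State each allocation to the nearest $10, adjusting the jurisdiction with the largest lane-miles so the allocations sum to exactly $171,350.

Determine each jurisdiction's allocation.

East Borough: $10,610 | Bellamy Precinct: $17,690 | Upper Zone: $24,260 | Garrison Ward: $79,870 | Pioneer Township: $38,920

Lane-miles total: 339.
Pro-rata amounts: East Borough 21/339 × $171,350 = 10,614.60; Bellamy Precinct 35/339 × $171,350 = 17,691.00; Upper Zone 48/339 × $171,350 = 24,261.95; Garrison Ward 158/339 × $171,350 = 79,862.24; Pioneer Township 77/339 × $171,350 = 38,920.21.
After rounding ($10): East Borough $10,610; Bellamy Precinct $17,690; Upper Zone $24,260; Garrison Ward $79,860; Pioneer Township $38,920. Sum = $171,340.
Difference $171,350 − $171,340 = +$10 applied to largest lane-miles (Garrison Ward): Garrison Ward becomes $79,870.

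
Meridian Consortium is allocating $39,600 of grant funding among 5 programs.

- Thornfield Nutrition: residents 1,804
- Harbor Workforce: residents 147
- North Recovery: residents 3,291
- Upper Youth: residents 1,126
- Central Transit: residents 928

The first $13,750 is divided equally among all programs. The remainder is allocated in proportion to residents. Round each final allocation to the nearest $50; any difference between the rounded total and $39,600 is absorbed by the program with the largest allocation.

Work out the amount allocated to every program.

$13,750 shared equally gives $2,750 per program.
Remainder $25,850 by residents (total 7,296): Thornfield Nutrition 6,391.64 → $6,400; Harbor Workforce 520.83 → $500; North Recovery 11,660.14 → $11,650; Upper Youth 3,989.46 → $4,000; Central Transit 3,287.94 → $3,300.
Totals: Thornfield Nutrition $2,750 + $6,400 = $9,150; Harbor Workforce $2,750 + $500 = $3,250; North Recovery $2,750 + $11,650 = $14,400; Upper Youth $2,750 + $4,000 = $6,750; Central Transit $2,750 + $3,300 = $6,050.

Thornfield Nutrition: $9,150 | Harbor Workforce: $3,250 | North Recovery: $14,400 | Upper Youth: $6,750 | Central Transit: $6,050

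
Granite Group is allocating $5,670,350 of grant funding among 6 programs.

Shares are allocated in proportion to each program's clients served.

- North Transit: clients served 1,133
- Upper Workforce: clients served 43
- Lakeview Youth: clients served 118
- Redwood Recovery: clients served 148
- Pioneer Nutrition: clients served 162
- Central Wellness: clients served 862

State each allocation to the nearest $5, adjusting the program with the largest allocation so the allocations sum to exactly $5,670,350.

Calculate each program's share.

Total clients served = 2,466.
Raw shares: North Transit 1,133/2,466 × $5,670,350 = 2,605,233.80; Upper Workforce 43/2,466 × $5,670,350 = 98,874.72; Lakeview Youth 118/2,466 × $5,670,350 = 271,330.62; Redwood Recovery 148/2,466 × $5,670,350 = 340,312.98; Pioneer Nutrition 162/2,466 × $5,670,350 = 372,504.74; Central Wellness 862/2,466 × $5,670,350 = 1,982,093.15.
Rounded to nearest $5: North Transit $2,605,235; Upper Workforce $98,875; Lakeview Youth $271,330; Redwood Recovery $340,315; Pioneer Nutrition $372,505; Central Wellness $1,982,095. Sum = $5,670,355.
Difference $5,670,350 − $5,670,355 = −$5 applied to largest allocation (North Transit): North Transit becomes $2,605,230.

North Transit: $2,605,230 · Upper Workforce: $98,875 · Lakeview Youth: $271,330 · Redwood Recovery: $340,315 · Pioneer Nutrition: $372,505 · Central Wellness: $1,982,095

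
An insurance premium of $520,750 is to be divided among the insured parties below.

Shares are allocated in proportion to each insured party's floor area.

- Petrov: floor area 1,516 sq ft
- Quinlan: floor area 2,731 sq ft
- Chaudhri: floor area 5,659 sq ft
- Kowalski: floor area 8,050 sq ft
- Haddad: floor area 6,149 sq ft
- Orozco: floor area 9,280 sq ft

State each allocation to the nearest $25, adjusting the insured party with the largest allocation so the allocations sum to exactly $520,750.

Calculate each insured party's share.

Floor area total: 33,385.
Proportional shares: Petrov 1,516/33,385 × $520,750 = 23,647.06; Quinlan 2,731/33,385 × $520,750 = 42,599.02; Chaudhri 5,659/33,385 × $520,750 = 88,270.91; Kowalski 8,050/33,385 × $520,750 = 125,566.50; Haddad 6,149/33,385 × $520,750 = 95,914.09; Orozco 9,280/33,385 × $520,750 = 144,752.43.
At nearest $25: Petrov $23,650; Quinlan $42,600; Chaudhri $88,275; Kowalski $125,575; Haddad $95,925; Orozco $144,750. Sum = $520,775.
Difference $520,750 − $520,775 = −$25 applied to largest allocation (Orozco): Orozco becomes $144,725.

Petrov: $23,650; Quinlan: $42,600; Chaudhri: $88,275; Kowalski: $125,575; Haddad: $95,925; Orozco: $144,725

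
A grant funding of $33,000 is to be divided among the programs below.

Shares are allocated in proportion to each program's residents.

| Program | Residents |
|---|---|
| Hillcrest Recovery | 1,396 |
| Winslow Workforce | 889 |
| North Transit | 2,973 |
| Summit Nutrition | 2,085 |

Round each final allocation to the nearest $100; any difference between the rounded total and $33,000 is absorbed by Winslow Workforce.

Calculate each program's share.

Combined residents = 7,343.
Raw shares: Hillcrest Recovery 1,396/7,343 × $33,000 = 6,273.73; Winslow Workforce 889/7,343 × $33,000 = 3,995.23; North Transit 2,973/7,343 × $33,000 = 13,360.89; Summit Nutrition 2,085/7,343 × $33,000 = 9,370.15.
After rounding ($100): Hillcrest Recovery $6,300; Winslow Workforce $4,000; North Transit $13,400; Summit Nutrition $9,400. Sum = $33,100.
Difference $33,000 − $33,100 = −$100 applied to Winslow Workforce: Winslow Workforce becomes $3,900.

Hillcrest Recovery: $6,300 | Winslow Workforce: $3,900 | North Transit: $13,400 | Summit Nutrition: $9,400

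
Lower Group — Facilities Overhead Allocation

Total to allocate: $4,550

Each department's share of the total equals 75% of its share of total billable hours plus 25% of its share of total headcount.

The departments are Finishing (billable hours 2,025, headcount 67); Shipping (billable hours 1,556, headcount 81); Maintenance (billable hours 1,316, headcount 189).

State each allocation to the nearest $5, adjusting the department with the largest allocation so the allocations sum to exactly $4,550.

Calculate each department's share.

Finishing: $1,635 | Shipping: $1,360 | Maintenance: $1,555

Totals — billable hours 4,897, headcount 337.
Combined weights (75% billable hours + 25% headcount): Finishing 0.3598; Shipping 0.2984; Maintenance 0.3418.
Pro-rata amounts: Finishing 1,637.28; Shipping 1,357.71; Maintenance 1,555.01.
After rounding ($5): Finishing $1,635; Shipping $1,360; Maintenance $1,555. Sum = $4,550.
No rounding difference to absorb.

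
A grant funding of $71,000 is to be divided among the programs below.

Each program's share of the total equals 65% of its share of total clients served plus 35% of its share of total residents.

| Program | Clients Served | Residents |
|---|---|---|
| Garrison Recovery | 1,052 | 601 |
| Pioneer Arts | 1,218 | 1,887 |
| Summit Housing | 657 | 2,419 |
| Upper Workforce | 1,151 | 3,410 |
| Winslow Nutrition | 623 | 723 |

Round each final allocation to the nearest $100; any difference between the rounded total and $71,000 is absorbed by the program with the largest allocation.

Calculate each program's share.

Clients served total 4,701; residents total 9,040.
Blended shares (65% clients served + 35% residents): Garrison Recovery 0.1687; Pioneer Arts 0.2415; Summit Housing 0.1845; Upper Workforce 0.2912; Winslow Nutrition 0.1141.
Raw shares: Garrison Recovery 11,979.63; Pioneer Arts 17,144.34; Summit Housing 13,099.38; Upper Workforce 20,673.16; Winslow Nutrition 8,103.48.
At nearest $100: Garrison Recovery $12,000; Pioneer Arts $17,100; Summit Housing $13,100; Upper Workforce $20,700; Winslow Nutrition $8,100. Sum = $71,000.
Sum already equals the total — no adjustment.

Garrison Recovery: $12,000 · Pioneer Arts: $17,100 · Summit Housing: $13,100 · Upper Workforce: $20,700 · Winslow Nutrition: $8,100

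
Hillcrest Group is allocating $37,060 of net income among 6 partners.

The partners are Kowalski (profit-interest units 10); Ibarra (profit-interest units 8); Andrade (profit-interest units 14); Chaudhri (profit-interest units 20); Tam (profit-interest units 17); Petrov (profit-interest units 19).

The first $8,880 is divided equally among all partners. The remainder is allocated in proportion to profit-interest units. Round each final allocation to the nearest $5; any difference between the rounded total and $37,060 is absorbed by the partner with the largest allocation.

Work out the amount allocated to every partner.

Kowalski: $4,680 | Ibarra: $4,040 | Andrade: $5,965 | Chaudhri: $7,885 | Tam: $6,925 | Petrov: $7,565

Equal tier: $8,880 ÷ 6 = $1,480 apiece.
Remainder $28,180 by profit-interest units (total 88): Kowalski 3,202.27 → $3,200; Ibarra 2,561.82 → $2,560; Andrade 4,483.18 → $4,485; Chaudhri 6,404.55 → $6,405; Tam 5,443.86 → $5,445; Petrov 6,084.32 → $6,085.
Totals: Kowalski $1,480 + $3,200 = $4,680; Ibarra $1,480 + $2,560 = $4,040; Andrade $1,480 + $4,485 = $5,965; Chaudhri $1,480 + $6,405 = $7,885; Tam $1,480 + $5,445 = $6,925; Petrov $1,480 + $6,085 = $7,565.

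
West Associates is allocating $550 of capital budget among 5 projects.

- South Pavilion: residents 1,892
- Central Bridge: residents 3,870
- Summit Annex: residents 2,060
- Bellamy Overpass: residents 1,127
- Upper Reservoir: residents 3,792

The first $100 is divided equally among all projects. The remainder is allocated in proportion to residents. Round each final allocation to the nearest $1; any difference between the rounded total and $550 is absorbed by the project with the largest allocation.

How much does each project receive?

First tranche $100 split equally: $20 each.
Remainder $450 by residents (total 12,741): South Pavilion 66.82 → $67; Central Bridge 136.68 → $137; Summit Annex 72.76 → $73; Bellamy Overpass 39.80 → $40; Upper Reservoir 133.93 → $134.
Rounding difference −$1 on remainder applied to Central Bridge.
Totals: South Pavilion $20 + $67 = $87; Central Bridge $20 + $136 = $156; Summit Annex $20 + $73 = $93; Bellamy Overpass $20 + $40 = $60; Upper Reservoir $20 + $134 = $154.

South Pavilion: $87; Central Bridge: $156; Summit Annex: $93; Bellamy Overpass: $60; Upper Reservoir: $154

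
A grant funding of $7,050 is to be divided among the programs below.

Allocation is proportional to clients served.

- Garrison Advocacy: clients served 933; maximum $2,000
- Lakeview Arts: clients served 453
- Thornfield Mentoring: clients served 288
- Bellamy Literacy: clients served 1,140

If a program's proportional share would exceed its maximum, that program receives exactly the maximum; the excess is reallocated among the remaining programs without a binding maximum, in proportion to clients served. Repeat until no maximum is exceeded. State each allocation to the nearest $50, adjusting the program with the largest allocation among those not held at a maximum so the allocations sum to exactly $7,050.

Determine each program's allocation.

Combined clients served = 2,814.
Proportional shares (ignoring caps): Garrison Advocacy 2,337.47; Lakeview Arts 1,134.91; Thornfield Mentoring 721.54; Bellamy Literacy 2,856.08.
Held at cap: Garrison Advocacy ($2,000); balance $5,050 reallocated over remaining clients served 1,881.
Shares after redistribution: Lakeview Arts 1,216.19 → $1,200; Thornfield Mentoring 773.21 → $750; Bellamy Literacy 3,060.61 → $3,050.
Rounding difference +$50 applied to Bellamy Literacy → $3,100.

Garrison Advocacy: $2,000; Lakeview Arts: $1,200; Thornfield Mentoring: $750; Bellamy Literacy: $3,100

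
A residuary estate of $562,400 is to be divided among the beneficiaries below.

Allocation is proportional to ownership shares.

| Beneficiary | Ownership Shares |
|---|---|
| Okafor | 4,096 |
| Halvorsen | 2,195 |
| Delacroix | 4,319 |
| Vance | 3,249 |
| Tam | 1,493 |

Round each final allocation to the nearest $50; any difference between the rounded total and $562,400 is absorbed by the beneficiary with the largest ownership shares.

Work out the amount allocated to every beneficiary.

Total ownership shares = 4,096 + 2,195 + 4,319 + 3,249 + 1,493 = 15,352.
Proportional shares: Okafor 150,051.49; Halvorsen 80,410.89; Delacroix 158,220.79; Vance 119,022.77; Tam 54,694.06.
Rounded to nearest $50: Okafor $150,050; Halvorsen $80,400; Delacroix $158,200; Vance $119,000; Tam $54,700. Sum = $562,350.
Difference $562,400 − $562,350 = +$50 applied to largest ownership shares (Delacroix): Delacroix becomes $158,250.

Okafor: $150,050; Halvorsen: $80,400; Delacroix: $158,250; Vance: $119,000; Tam: $54,700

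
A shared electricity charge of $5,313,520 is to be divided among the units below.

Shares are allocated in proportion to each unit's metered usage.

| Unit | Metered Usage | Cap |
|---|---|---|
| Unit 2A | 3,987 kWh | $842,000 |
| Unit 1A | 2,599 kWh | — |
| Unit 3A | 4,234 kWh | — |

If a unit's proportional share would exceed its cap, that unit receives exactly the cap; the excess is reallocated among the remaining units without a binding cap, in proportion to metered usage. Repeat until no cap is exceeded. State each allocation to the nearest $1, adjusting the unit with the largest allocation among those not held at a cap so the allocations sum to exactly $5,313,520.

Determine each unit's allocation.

Metered usage total: 10,820.
Pro-rata shares before constraints: Unit 2A 1,957,948.64; Unit 1A 1,276,325.18; Unit 3A 2,079,246.18.
Capped: Unit 2A ($842,000); remaining pool $4,471,520 reallocated over remaining metered usage 6,833.
Remaining shares: Unit 1A 1,700,787.43 → $1,700,787; Unit 3A 2,770,732.57 → $2,770,733.

Unit 2A: $842,000 · Unit 1A: $1,700,787 · Unit 3A: $2,770,733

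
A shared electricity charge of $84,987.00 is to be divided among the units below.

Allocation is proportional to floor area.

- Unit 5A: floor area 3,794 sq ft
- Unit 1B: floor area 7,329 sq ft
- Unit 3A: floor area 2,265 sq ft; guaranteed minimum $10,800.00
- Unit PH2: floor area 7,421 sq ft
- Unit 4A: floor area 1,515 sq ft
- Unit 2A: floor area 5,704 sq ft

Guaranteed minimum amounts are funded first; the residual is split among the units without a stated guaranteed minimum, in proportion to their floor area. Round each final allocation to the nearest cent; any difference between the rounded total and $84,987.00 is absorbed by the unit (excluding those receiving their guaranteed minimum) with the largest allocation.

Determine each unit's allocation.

Unit 5A: $10,925.18 · Unit 1B: $21,104.55 · Unit 3A: $10,800.00 · Unit PH2: $21,369.47 · Unit 4A: $4,362.59 · Unit 2A: $16,425.21

Fund the minimums — Unit 3A $10,800.00. Remaining pool $74,187.00.
Remaining pool split over remaining floor area 25,763: Unit 5A 10,925.1825 → $10,925.18; Unit 1B 21,104.5501 → $21,104.55; Unit PH2 21,369.4728 → $21,369.47; Unit 4A 4,362.5861 → $4,362.59; Unit 2A 16,425.2086 → $16,425.21.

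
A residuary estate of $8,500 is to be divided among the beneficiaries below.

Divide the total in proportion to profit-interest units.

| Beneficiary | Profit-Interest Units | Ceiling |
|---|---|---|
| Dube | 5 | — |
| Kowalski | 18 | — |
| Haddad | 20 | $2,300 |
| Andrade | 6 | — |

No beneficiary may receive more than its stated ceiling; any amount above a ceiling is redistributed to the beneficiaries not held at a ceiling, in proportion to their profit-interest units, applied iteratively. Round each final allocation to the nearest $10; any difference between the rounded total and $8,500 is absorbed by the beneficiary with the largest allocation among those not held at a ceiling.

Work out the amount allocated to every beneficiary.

Combined profit-interest units = 49.
Pro-rata shares before constraints: Dube 867.35; Kowalski 3,122.45; Haddad 3,469.39; Andrade 1,040.82.
Held at cap: Haddad ($2,300); residual $6,200 reallocated over remaining profit-interest units 29.
Redistributed shares: Dube 1,068.97 → $1,070; Kowalski 3,848.28 → $3,850; Andrade 1,282.76 → $1,280.

Dube: $1,070; Kowalski: $3,850; Haddad: $2,300; Andrade: $1,280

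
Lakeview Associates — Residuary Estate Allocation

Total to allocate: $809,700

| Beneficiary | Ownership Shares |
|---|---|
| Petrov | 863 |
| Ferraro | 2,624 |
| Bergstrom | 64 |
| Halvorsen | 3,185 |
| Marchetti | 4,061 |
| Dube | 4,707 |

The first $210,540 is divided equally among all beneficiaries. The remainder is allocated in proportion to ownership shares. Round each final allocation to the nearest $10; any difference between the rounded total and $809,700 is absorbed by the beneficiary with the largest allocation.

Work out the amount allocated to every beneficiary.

First tranche $210,540 split equally: $35,090 each.
Remainder $599,160 by ownership shares (total 15,504): Petrov 33,351.08 → $33,350; Ferraro 101,405.82 → $101,410; Bergstrom 2,473.31 → $2,470; Halvorsen 123,085.95 → $123,090; Marchetti 156,939.42 → $156,940; Dube 181,904.42 → $181,900.
Totals: Petrov $35,090 + $33,350 = $68,440; Ferraro $35,090 + $101,410 = $136,500; Bergstrom $35,090 + $2,470 = $37,560; Halvorsen $35,090 + $123,090 = $158,180; Marchetti $35,090 + $156,940 = $192,030; Dube $35,090 + $181,900 = $216,990.

Petrov: $68,440 | Ferraro: $136,500 | Bergstrom: $37,560 | Halvorsen: $158,180 | Marchetti: $192,030 | Dube: $216,990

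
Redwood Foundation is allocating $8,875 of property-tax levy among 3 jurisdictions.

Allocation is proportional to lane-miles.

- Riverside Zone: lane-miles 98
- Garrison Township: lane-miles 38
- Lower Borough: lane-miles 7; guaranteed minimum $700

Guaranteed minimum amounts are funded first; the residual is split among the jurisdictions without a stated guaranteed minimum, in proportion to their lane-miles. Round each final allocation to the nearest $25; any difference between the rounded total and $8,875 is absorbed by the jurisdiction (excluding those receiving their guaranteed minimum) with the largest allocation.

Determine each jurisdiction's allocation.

Minimums first: Lower Borough $700. Remaining pool $8,175.
Remaining pool split over remaining lane-miles 136: Riverside Zone 5,890.81 → $5,900; Garrison Township 2,284.19 → $2,275.

Riverside Zone: $5,900 · Garrison Township: $2,275 · Lower Borough: $700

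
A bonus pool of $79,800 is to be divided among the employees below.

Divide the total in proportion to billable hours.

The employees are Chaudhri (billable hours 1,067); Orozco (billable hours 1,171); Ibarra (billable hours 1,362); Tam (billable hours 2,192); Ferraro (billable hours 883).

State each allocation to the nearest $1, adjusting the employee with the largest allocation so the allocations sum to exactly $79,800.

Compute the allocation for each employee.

Total billable hours = 6,675.
Pro-rata amounts: Chaudhri 1,067/6,675 × $79,800 = 12,756.04; Orozco 1,171/6,675 × $79,800 = 13,999.37; Ibarra 1,362/6,675 × $79,800 = 16,282.79; Tam 2,192/6,675 × $79,800 = 26,205.48; Ferraro 883/6,675 × $79,800 = 10,556.31.
At nearest $1: Chaudhri $12,756; Orozco $13,999; Ibarra $16,283; Tam $26,205; Ferraro $10,556. Sum = $79,799.
Difference $79,800 − $79,799 = +$1 applied to largest allocation (Tam): Tam becomes $26,206.

Chaudhri: $12,756; Orozco: $13,999; Ibarra: $16,283; Tam: $26,206; Ferraro: $10,556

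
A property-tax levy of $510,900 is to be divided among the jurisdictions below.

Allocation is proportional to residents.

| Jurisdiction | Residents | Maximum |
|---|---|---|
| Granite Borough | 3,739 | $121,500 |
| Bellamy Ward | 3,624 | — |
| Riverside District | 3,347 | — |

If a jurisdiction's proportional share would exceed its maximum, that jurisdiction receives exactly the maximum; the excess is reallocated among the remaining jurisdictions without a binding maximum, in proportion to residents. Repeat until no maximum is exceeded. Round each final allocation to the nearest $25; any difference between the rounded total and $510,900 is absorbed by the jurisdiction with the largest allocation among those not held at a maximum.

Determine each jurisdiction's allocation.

Granite Borough: $121,500 | Bellamy Ward: $202,425 | Riverside District: $186,975

Sum of residents: 10,710.
Proportional shares (ignoring caps): Granite Borough 178,361.82; Bellamy Ward 172,875.97; Riverside District 159,662.21.
Held at cap: Granite Borough ($121,500); remaining pool $389,400 reallocated over remaining residents 6,971.
Shares after redistribution: Bellamy Ward 202,436.61 → $202,425; Riverside District 186,963.39 → $186,975.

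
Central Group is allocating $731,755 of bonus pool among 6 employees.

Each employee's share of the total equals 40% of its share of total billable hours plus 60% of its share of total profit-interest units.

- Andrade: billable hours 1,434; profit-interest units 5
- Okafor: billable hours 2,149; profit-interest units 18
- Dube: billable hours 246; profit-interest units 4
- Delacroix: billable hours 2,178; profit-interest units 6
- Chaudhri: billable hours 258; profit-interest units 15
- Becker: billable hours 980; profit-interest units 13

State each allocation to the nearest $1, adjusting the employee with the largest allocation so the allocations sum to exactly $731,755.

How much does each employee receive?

Andrade: $93,922 · Okafor: $216,378 · Dube: $38,729 · Delacroix: $131,178 · Chaudhri: $118,387 · Becker: $133,161

Totals — billable hours 7,245, profit-interest units 61.
Combined weights (40% billable hours + 60% profit-interest units): Andrade 0.1284; Okafor 0.2957; Dube 0.0529; Delacroix 0.1793; Chaudhri 0.1618; Becker 0.1820.
Raw shares: Andrade 93,922.34; Okafor 216,377.41; Dube 38,728.90; Delacroix 131,177.94; Chaudhri 118,387.19; Becker 133,161.21.
At nearest $1: Andrade $93,922; Okafor $216,377; Dube $38,729; Delacroix $131,178; Chaudhri $118,387; Becker $133,161. Sum = $731,754.
Difference $731,755 − $731,754 = +$1 applied to largest allocation (Okafor): Okafor becomes $216,378.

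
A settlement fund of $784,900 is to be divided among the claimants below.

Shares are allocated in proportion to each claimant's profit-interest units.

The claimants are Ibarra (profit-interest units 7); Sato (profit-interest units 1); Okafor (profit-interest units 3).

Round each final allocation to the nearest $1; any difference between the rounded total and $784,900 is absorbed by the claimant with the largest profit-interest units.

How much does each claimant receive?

Ibarra: $499,481; Sato: $71,355; Okafor: $214,064

Sum of profit-interest units: 11.
Unrounded shares: Ibarra 7/11 × $784,900 = 499,481.82; Sato 1/11 × $784,900 = 71,354.55; Okafor 3/11 × $784,900 = 214,063.64.
At nearest $1: Ibarra $499,482; Sato $71,355; Okafor $214,064. Sum = $784,901.
Difference $784,900 − $784,901 = −$1 applied to largest profit-interest units (Ibarra): Ibarra becomes $499,481.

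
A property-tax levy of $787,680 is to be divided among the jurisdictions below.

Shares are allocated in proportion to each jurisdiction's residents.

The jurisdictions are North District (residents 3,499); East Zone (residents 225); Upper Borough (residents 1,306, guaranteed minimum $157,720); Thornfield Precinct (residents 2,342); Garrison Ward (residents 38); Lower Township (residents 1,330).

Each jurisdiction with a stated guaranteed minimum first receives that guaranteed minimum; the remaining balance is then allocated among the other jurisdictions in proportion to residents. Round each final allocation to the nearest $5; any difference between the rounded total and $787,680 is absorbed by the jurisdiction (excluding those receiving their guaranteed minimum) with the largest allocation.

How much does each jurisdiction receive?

North District: $296,510 | East Zone: $19,065 | Upper Borough: $157,720 | Thornfield Precinct: $198,460 | Garrison Ward: $3,220 | Lower Township: $112,705

Minimums first: Upper Borough $157,720. Remaining pool $629,960.
Remaining pool split over remaining residents 7,434: North District 296,506.60 → $296,505; East Zone 19,066.59 → $19,065; Thornfield Precinct 198,461.97 → $198,460; Garrison Ward 3,220.13 → $3,220; Lower Township 112,704.71 → $112,705.
Rounding difference +$5 applied to North District → $296,510.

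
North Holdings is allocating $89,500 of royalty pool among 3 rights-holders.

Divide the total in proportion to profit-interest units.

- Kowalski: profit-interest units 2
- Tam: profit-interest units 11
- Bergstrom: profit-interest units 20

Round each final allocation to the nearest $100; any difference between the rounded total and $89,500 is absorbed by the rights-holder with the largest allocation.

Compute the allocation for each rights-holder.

Kowalski: $5,400 · Tam: $29,800 · Bergstrom: $54,300

Profit-interest units total: 33.
Proportional shares: Kowalski 2/33 × $89,500 = 5,424.24; Tam 11/33 × $89,500 = 29,833.33; Bergstrom 20/33 × $89,500 = 54,242.42.
After rounding ($100): Kowalski $5,400; Tam $29,800; Bergstrom $54,200. Sum = $89,400.
Difference $89,500 − $89,400 = +$100 applied to largest allocation (Bergstrom): Bergstrom becomes $54,300.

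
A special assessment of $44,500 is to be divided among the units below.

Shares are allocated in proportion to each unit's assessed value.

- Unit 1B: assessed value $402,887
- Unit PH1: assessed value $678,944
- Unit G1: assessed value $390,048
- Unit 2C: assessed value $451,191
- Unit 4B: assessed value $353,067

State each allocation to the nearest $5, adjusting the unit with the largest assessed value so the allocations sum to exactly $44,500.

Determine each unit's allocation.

Unit 1B: $7,875 | Unit PH1: $13,275 | Unit G1: $7,625 | Unit 2C: $8,820 | Unit 4B: $6,905

Total assessed value = 402,887 + 678,944 + 390,048 + 451,191 + 353,067 = 2,276,137.
Proportional shares: Unit 1B 7,876.71; Unit PH1 13,273.81; Unit G1 7,625.70; Unit 2C 8,821.09; Unit 4B 6,902.70.
Rounded to nearest $5: Unit 1B $7,875; Unit PH1 $13,275; Unit G1 $7,625; Unit 2C $8,820; Unit 4B $6,905. Sum = $44,500.
No rounding difference to absorb.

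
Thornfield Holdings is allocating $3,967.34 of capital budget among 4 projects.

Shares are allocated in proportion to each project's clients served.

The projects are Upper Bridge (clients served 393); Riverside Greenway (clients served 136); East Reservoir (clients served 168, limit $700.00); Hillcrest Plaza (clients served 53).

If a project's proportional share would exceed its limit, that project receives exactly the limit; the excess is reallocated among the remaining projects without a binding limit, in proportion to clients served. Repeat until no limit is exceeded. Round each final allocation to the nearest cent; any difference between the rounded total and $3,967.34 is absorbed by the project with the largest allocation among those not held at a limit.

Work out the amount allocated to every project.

Upper Bridge: $2,206.30 | Riverside Greenway: $763.50 | East Reservoir: $700.00 | Hillcrest Plaza: $297.54

Sum of clients served: 750.
Pro-rata shares before constraints: Upper Bridge 2,078.8862; Riverside Greenway 719.4110; East Reservoir 888.6842; Hillcrest Plaza 280.3587.
Capped: East Reservoir ($700.00); remaining pool $3,267.34 reallocated over remaining clients served 582.
Redistributed shares: Upper Bridge 2,206.2966 → $2,206.30; Riverside Greenway 763.5021 → $763.50; Hillcrest Plaza 297.5413 → $297.54.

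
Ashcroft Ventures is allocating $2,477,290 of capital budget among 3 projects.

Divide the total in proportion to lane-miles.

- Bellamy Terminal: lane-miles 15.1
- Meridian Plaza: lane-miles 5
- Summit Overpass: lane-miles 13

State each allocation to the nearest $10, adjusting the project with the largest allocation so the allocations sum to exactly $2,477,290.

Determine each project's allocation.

Bellamy Terminal: $1,130,130 | Meridian Plaza: $374,210 | Summit Overpass: $972,950

Combined lane-miles = 33.1.
Proportional shares: Bellamy Terminal 15.1/33.1 × $2,477,290 = 1,130,123.23; Meridian Plaza 5/33.1 × $2,477,290 = 374,212.99; Summit Overpass 13/33.1 × $2,477,290 = 972,953.78.
After rounding ($10): Bellamy Terminal $1,130,120; Meridian Plaza $374,210; Summit Overpass $972,950. Sum = $2,477,280.
Difference $2,477,290 − $2,477,280 = +$10 applied to largest allocation (Bellamy Terminal): Bellamy Terminal becomes $1,130,130.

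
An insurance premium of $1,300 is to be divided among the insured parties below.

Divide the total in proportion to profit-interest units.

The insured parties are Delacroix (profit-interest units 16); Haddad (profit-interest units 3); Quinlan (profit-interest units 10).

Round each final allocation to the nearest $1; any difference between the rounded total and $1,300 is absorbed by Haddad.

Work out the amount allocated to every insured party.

Profit-interest units total: 29.
Raw shares: Delacroix 16/29 × $1,300 = 717.24; Haddad 3/29 × $1,300 = 134.48; Quinlan 10/29 × $1,300 = 448.28.
After rounding ($1): Delacroix $717; Haddad $134; Quinlan $448. Sum = $1,299.
Difference $1,300 − $1,299 = +$1 applied to Haddad: Haddad becomes $135.

Delacroix: $717; Haddad: $135; Quinlan: $448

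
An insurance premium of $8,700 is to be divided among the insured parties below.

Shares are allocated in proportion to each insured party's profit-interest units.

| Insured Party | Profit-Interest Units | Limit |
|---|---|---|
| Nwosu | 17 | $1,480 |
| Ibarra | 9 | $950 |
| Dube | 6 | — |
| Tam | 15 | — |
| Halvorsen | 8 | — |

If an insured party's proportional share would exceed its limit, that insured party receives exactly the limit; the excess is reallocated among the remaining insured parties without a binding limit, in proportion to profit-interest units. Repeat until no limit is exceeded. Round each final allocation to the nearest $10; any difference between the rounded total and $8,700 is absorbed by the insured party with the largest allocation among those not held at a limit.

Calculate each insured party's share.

Nwosu: $1,480 | Ibarra: $950 | Dube: $1,300 | Tam: $3,240 | Halvorsen: $1,730

Sum of profit-interest units: 55.
Proportional shares (ignoring caps): Nwosu 2,689.09; Ibarra 1,423.64; Dube 949.09; Tam 2,372.73; Halvorsen 1,265.45.
Capped: Nwosu ($1,480), Ibarra ($950); residual $6,270 reallocated over remaining profit-interest units 29.
Shares after redistribution: Dube 1,297.24 → $1,300; Tam 3,243.10 → $3,240; Halvorsen 1,729.66 → $1,730.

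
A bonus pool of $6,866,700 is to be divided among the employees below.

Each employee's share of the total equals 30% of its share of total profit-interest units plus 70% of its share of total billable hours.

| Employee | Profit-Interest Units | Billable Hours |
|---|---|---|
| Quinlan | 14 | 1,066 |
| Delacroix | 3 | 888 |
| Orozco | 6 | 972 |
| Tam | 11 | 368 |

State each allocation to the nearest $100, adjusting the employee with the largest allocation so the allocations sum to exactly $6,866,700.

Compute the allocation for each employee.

Quinlan: $2,403,700 | Delacroix: $1,477,600 | Orozco: $1,781,900 | Tam: $1,203,500

Profit-interest units total 34; billable hours total 3,294.
Composite weights (30% profit-interest units + 70% billable hours): Quinlan 0.3501; Delacroix 0.2152; Orozco 0.2595; Tam 0.1753.
Unrounded shares: Quinlan 2,403,774.18; Delacroix 1,477,558.16; Orozco 1,781,898.72; Tam 1,203,468.94.
Rounded to nearest $100: Quinlan $2,403,800; Delacroix $1,477,600; Orozco $1,781,900; Tam $1,203,500. Sum = $6,866,800.
Difference $6,866,700 − $6,866,800 = −$100 applied to largest allocation (Quinlan): Quinlan becomes $2,403,700.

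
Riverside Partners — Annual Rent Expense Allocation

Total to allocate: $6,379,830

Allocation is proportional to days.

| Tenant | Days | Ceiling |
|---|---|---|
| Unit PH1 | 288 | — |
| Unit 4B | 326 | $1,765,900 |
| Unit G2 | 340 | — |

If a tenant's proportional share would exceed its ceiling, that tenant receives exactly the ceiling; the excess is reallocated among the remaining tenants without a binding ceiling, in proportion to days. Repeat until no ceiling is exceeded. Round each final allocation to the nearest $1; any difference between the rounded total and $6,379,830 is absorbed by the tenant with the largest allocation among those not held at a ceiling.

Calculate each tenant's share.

Unit PH1: $2,115,942 | Unit 4B: $1,765,900 | Unit G2: $2,497,988

Days total: 954.
Pro-rata shares before constraints: Unit PH1 1,925,986.42; Unit 4B 2,180,109.62; Unit G2 2,273,733.96.
Cap binds for Unit 4B ($1,765,900); residual $4,613,930 reallocated over remaining days 628.
Remaining shares: Unit PH1 2,115,942.42 → $2,115,942; Unit G2 2,497,987.58 → $2,497,988.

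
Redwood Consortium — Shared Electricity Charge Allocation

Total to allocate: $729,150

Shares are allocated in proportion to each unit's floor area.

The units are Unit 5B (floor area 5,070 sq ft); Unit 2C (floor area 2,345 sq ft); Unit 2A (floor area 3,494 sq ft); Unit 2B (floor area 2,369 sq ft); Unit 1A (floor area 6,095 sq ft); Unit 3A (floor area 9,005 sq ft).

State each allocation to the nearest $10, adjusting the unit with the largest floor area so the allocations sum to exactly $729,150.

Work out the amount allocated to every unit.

Sum of floor area: 5,070 + 2,345 + 3,494 + 2,369 + 6,095 + 9,005 = 28,378.
Unrounded shares: Unit 5B 130,269.59; Unit 2C 60,252.90; Unit 2A 89,775.53; Unit 2B 60,869.56; Unit 1A 156,606.15; Unit 3A 231,376.27.
Rounded to nearest $10: Unit 5B $130,270; Unit 2C $60,250; Unit 2A $89,780; Unit 2B $60,870; Unit 1A $156,610; Unit 3A $231,380. Sum = $729,160.
Difference $729,150 − $729,160 = −$10 applied to largest floor area (Unit 3A): Unit 3A becomes $231,370.

Unit 5B: $130,270 | Unit 2C: $60,250 | Unit 2A: $89,780 | Unit 2B: $60,870 | Unit 1A: $156,610 | Unit 3A: $231,370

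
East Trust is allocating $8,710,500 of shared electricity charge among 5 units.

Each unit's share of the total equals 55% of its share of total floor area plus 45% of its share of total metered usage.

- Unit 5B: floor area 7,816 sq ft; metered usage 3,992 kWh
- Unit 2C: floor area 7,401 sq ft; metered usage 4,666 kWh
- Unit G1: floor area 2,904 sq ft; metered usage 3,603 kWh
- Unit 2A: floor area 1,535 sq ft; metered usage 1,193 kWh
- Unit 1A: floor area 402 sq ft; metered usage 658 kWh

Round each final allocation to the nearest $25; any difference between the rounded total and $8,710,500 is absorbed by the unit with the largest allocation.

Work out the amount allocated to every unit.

Totals — floor area 20,058, metered usage 14,112.
Combined weights (55% floor area + 45% metered usage): Unit 5B 0.3416; Unit 2C 0.3517; Unit G1 0.1945; Unit 2A 0.0801; Unit 1A 0.0320.
Raw shares: Unit 5B 2,975,632.19; Unit 2C 3,063,720.14; Unit G1 1,694,372.19; Unit 2A 697,994.40; Unit 1A 278,781.09.
Rounded to nearest $25: Unit 5B $2,975,625; Unit 2C $3,063,725; Unit G1 $1,694,375; Unit 2A $698,000; Unit 1A $278,775. Sum = $8,710,500.
Rounded total matches; no reconciliation needed.

Unit 5B: $2,975,625 | Unit 2C: $3,063,725 | Unit G1: $1,694,375 | Unit 2A: $698,000 | Unit 1A: $278,775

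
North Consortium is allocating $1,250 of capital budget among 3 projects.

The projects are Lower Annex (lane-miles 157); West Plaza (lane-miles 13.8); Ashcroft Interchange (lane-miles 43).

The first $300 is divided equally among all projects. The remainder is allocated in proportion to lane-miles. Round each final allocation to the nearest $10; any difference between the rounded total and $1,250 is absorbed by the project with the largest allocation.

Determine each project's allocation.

Equal tier: $300 ÷ 3 = $100 apiece.
Remainder $950 by lane-miles (total 213.8): Lower Annex 697.61 → $700; West Plaza 61.32 → $60; Ashcroft Interchange 191.07 → $190.
Totals: Lower Annex $100 + $700 = $800; West Plaza $100 + $60 = $160; Ashcroft Interchange $100 + $190 = $290.

Lower Annex: $800 | West Plaza: $160 | Ashcroft Interchange: $290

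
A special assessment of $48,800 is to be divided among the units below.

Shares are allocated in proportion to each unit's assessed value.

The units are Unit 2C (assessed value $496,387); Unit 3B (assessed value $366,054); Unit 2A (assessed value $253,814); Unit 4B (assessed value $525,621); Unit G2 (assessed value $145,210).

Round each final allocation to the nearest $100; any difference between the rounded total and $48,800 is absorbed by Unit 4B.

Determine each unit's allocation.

Sum of assessed value: 1,787,086.
Unrounded shares: Unit 2C 496,387/1,787,086 × $48,800 = 13,554.85; Unit 3B 366,054/1,787,086 × $48,800 = 9,995.85; Unit 2A 253,814/1,787,086 × $48,800 = 6,930.90; Unit 4B 525,621/1,787,086 × $48,800 = 14,353.15; Unit G2 145,210/1,787,086 × $48,800 = 3,965.25.
At nearest $100: Unit 2C $13,600; Unit 3B $10,000; Unit 2A $6,900; Unit 4B $14,400; Unit G2 $4,000. Sum = $48,900.
Difference $48,800 − $48,900 = −$100 applied to Unit 4B: Unit 4B becomes $14,300.

Unit 2C: $13,600 · Unit 3B: $10,000 · Unit 2A: $6,900 · Unit 4B: $14,300 · Unit G2: $4,000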